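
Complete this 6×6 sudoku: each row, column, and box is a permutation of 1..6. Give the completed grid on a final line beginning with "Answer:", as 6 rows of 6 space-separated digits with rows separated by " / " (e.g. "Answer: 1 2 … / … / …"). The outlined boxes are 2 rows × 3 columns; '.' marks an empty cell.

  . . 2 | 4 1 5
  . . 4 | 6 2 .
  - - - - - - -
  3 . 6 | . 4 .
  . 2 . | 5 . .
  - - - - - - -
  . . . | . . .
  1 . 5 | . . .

Step 1. [r5c3∈{3}] nothing but 3 survives at r5c3 ⇒ r5c3=3.
Step 2. [r5c1∈{2,4,6}] col 1 places 2 nowhere but r5c1, so r5c1=2.
Step 3. [r2c2∈{1,3,5}] 1 has one home in row 2: r2c2 ⇒ r2c2=1.
Step 4. [r6c4∈{2,3}] r6c4 is the only open cell in col 4 admitting 3. So r6c4=3.
Step 5. [r6c5∈{6}] nothing but 6 survives at r6c5, so r6c5=6.
Step 6. [r5c4∈{1}] r5c4 is down to just 1, so r5c4=1.
Step 7. [r6c6∈{2,4}] r6c6 is the only open cell in row 6 admitting 2. So r6c6=2.
Step 8. [r5c2∈{4,6}] row 5 places 6 nowhere but r5c2, so r5c2=6.
Step 9. [r4c6∈{1,3,6}] 6 has one home in row 4: r4c6. So r4c6=6.
Step 10. [r1c2∈{3}] r1c2 is down to just 3, so r1c2=3.
Step 11. [r3c2∈{5}] r3c2's peers cover all but 5. So r3c2=5.
Step 12. [r1c1∈{6}] only 6 remains possible at r1c1, so r1c1=6.
Step 13. [r3c4∈{2}] r3c4 has the single candidate 2, so r3c4=2.
Step 14. [r4c3∈{1}] only 1 remains possible at r4c3, so r4c3=1.
Step 15. [r2c1∈{5}] only 5 remains possible at r2c1, so r2c1=5.
Step 16. [r5c6∈{4}] nothing but 4 survives at r5c6. So r5c6=4.
Step 17. [r3c6∈{1}] r3c6 is down to just 1 ⇒ r3c6=1.
Step 18. [r6c2∈{4}] only 4 remains possible at r6c2. So r6c2=4.
Step 19. [r2c6∈{3}] r2c6 is down to just 3, so r2c6=3.
Step 20. [r4c1∈{4}] only 4 remains possible at r4c1, so r4c1=4.
Step 21. [r5c5∈{5}] only 5 remains possible at r5c5, so r5c5=5.
Step 22. [r4c5∈{3}] r4c5's peers cover all but 3, so r4c5=3.

Answer: 6 3 2 4 1 5 / 5 1 4 6 2 3 / 3 5 6 2 4 1 / 4 2 1 5 3 6 / 2 6 3 1 5 4 / 1 4 5 3 6 2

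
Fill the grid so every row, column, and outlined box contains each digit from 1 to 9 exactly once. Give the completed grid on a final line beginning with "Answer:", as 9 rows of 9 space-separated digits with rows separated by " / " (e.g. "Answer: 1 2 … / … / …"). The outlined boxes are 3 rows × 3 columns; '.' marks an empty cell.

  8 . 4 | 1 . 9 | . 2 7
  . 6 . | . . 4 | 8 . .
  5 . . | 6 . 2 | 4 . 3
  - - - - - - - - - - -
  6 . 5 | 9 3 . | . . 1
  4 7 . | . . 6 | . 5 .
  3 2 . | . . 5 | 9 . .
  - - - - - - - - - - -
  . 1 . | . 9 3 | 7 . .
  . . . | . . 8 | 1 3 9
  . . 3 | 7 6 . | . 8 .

Step 1. [r7c1∈{2}] only 2 remains possible at r7c1 ⇒ r7c1=2.
Step 2. [r3c2∈{9}] r3c2 is down to just 9, so r3c2=9.
Step 3. [r2c9∈{5}] only 5 remains possible at r2c9. So r2c9=5.
Step 4. [r2c1∈{1,7}] col 1 places 1 nowhere but r2c1, so r2c1=1.
Step 5. [r4c8∈{4,7}] 4 has one home in row 4: r4c8. So r4c8=4.
Step 6. [r4c7∈{2}] r4c7 has the single candidate 2, so r4c7=2.
Step 7. [r5c9∈{8}] r5c9 is down to just 8 ⇒ r5c9=8.
Step 8. [r7c8∈{6}] only 6 remains possible at r7c8 ⇒ r7c8=6.
Step 9. [r2c5∈{7}] nothing but 7 survives at r2c5 ⇒ r2c5=7.
Step 10. [r7c4∈{4,5}] row 7 places 5 nowhere but r7c4, so r7c4=5.
Step 11. [r6c4∈{4,8}] col 4 places 8 nowhere but r6c4. So r6c4=8.
Step 12. [r8c4∈{2,4}] r8c4 is the only open cell in col 4 admitting 4, so r8c4=4.
Step 13. [r9c2∈{4,5}] r9c2 is the only open cell in col 2 admitting 4, so r9c2=4.
Step 14. [r6c3∈{1}] r6c3 is down to just 1. So r6c3=1.
Step 15. [r5c5∈{1,2}] row 5 places 1 nowhere but r5c5, so r5c5=1.
Step 16. [r8c3∈{6,7}] r8c3 is the only open cell in row 8 admitting 6. So r8c3=6.
Step 17. [r3c3∈{7}] nothing but 7 survives at r3c3 ⇒ r3c3=7.
Step 18. [r5c3∈{9}] r5c3's peers cover all but 9, so r5c3=9.
Step 19. [r4c2∈{8}] r4c2 has the single candidate 8. So r4c2=8.
Step 20. [r8c1∈{7}] nothing but 7 survives at r8c1, so r8c1=7.
Step 21. [r6c9∈{6}] only 6 remains possible at r6c9, so r6c9=6.
Step 22. [r5c4∈{2}] only 2 remains possible at r5c4 ⇒ r5c4=2.
Step 23. [r8c5∈{2}] r8c5's peers cover all but 2. So r8c5=2.
Step 24. [r6c5∈{4}] r6c5 is down to just 4, so r6c5=4.
Step 25. [r7c9∈{4}] nothing but 4 survives at r7c9, so r7c9=4.
Step 26. [r2c4∈{3}] only 3 remains possible at r2c4, so r2c4=3.
Step 27. [r9c7∈{5}] nothing but 5 survives at r9c7, so r9c7=5.
Step 28. [r9c6∈{1}] r9c6 is down to just 1. So r9c6=1.
Step 29. [r1c5∈{5}] only 5 remains possible at r1c5, so r1c5=5.
Step 30. [r7c3∈{8}] r7c3 is down to just 8 ⇒ r7c3=8.
Step 31. [r5c7∈{3}] nothing but 3 survives at r5c7, so r5c7=3.
Step 32. [r8c2∈{5}] r8c2 has the single candidate 5. So r8c2=5.
Step 33. [r2c3∈{2}] nothing but 2 survives at r2c3, so r2c3=2.
Step 34. [r4c6∈{7}] nothing but 7 survives at r4c6. So r4c6=7.
Step 35. [r6c8∈{7}] r6c8 has the single candidate 7, so r6c8=7.
Step 36. [r9c1∈{9}] r9c1's peers cover all but 9 ⇒ r9c1=9.
Step 37. [r1c7∈{6}] r1c7 has the single candidate 6, so r1c7=6.
Step 38. [r9c9∈{2}] r9c9 has the single candidate 2, so r9c9=2.
Step 39. [r1c2∈{3}] only 3 remains possible at r1c2, so r1c2=3.
Step 40. [r3c5∈{8}] nothing but 8 survives at r3c5, so r3c5=8.
Step 41. [r2c8∈{9}] r2c8 has the single candidate 9, so r2c8=9.
Step 42. [r3c8∈{1}] nothing but 1 survives at r3c8. So r3c8=1.

Answer: 8 3 4 1 5 9 6 2 7 / 1 6 2 3 7 4 8 9 5 / 5 9 7 6 8 2 4 1 3 / 6 8 5 9 3 7 2 4 1 / 4 7 9 2 1 6 3 5 8 / 3 2 1 8 4 5 9 7 6 / 2 1 8 5 9 3 7 6 4 / 7 5 6 4 2 8 1 3 9 / 9 4 3 7 6 1 5 8 2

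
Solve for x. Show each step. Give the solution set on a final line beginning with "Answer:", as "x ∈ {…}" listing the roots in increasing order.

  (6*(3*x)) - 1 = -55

Step 1. [(6*(3*x)) - 1 = -55] peel the -1: add 1 from each side, so sub: 6*(3*x) = -54.
Step 2. [6*(3*x) = -54] 6·(inner) — divide through by 6. So div: 3*x = -9.
Step 3. [3*x = -9] divide by the outer 3, so div: x = -3.

Answer: x ∈ {-3}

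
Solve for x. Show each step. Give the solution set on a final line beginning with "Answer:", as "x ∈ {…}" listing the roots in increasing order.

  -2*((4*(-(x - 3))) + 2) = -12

Step 1. [-2*((4*(-(x - 3))) + 2) = -12] -2 out front; divide by -2, so div: (4*(-(x - 3))) + 2 = 6.
Step 2. [(4*(-(x - 3))) + 2 = 6] +2 is outermost — subtract 2 both sides, so sub: 4*(-(x - 3)) = 4.
Step 3. [4*(-(x - 3)) = 4] divide by the outer 4 ⇒ div: -(x - 3) = 1.
Step 4. [-(x - 3) = 1] flip signs both sides, so neg: x - 3 = -1.
Step 5. [x - 3 = -1] -3 is outermost — add 3 both sides, so sub: x = 2.

Answer: x ∈ {2}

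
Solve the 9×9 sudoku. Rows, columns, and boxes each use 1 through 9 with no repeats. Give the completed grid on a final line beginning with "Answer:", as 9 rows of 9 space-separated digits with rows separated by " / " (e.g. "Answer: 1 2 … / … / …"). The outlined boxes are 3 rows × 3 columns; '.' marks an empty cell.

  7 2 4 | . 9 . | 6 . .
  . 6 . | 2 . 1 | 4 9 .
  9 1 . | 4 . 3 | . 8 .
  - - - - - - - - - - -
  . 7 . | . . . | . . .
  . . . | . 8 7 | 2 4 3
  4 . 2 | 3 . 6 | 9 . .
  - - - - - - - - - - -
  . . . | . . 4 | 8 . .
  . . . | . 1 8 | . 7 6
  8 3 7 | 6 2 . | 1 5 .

Step 1. [r6c5∈{5}] r6c5 has the single candidate 5. So r6c5=5.
Step 2. [r3c3∈{5}] r3c3 has the single candidate 5, so r3c3=5.
Step 3. [r8c3∈{9}] r8c3 is down to just 9 ⇒ r8c3=9.
Step 4. [r7c2∈{5}] r7c2 is down to just 5 ⇒ r7c2=5.
Step 5. [r6c8∈{1}] nothing but 1 survives at r6c8, so r6c8=1.
Step 6. [r3c7∈{7}] only 7 remains possible at r3c7 ⇒ r3c7=7.
Step 7. [r5c1∈{1,5,6}] across row 5, 5 lands solely at r5c1. So r5c1=5.
Step 8. [r5c3∈{1,6}] 6 has one home in row 5: r5c3 ⇒ r5c3=6.
Step 9. [r7c8∈{2,3}] in col 8, 2 fits only at r7c8, so r7c8=2.
Step 10. [r9c6∈{9}] r9c6 has the single candidate 9. So r9c6=9.
Step 11. [r6c2∈{8}] r6c2's peers cover all but 8. So r6c2=8.
Step 12. [r1c6∈{5}] r1c6 has the single candidate 5 ⇒ r1c6=5.
Step 13. [r5c4∈{1,9}] across row 5, 1 lands solely at r5c4 ⇒ r5c4=1.
Step 14. [r2c1∈{3}] r2c1 is down to just 3, so r2c1=3.
Step 15. [r4c1∈{1}] r4c1 is down to just 1, so r4c1=1.
Step 16. [r4c7∈{5}] r4c7 has the single candidate 5. So r4c7=5.
Step 17. [r7c5∈{3,7}] across row 7, 3 lands solely at r7c5. So r7c5=3.
Step 18. [r2c9∈{5}] only 5 remains possible at r2c9, so r2c9=5.
Step 19. [r4c6∈{2}] r4c6 is down to just 2. So r4c6=2.
Step 20. [r4c9∈{8}] nothing but 8 survives at r4c9 ⇒ r4c9=8.
Step 21. [r1c8∈{3}] r1c8 has the single candidate 3, so r1c8=3.
Step 22. [r8c1∈{2}] nothing but 2 survives at r8c1 ⇒ r8c1=2.
Step 23. [r1c9∈{1}] r1c9 has the single candidate 1. So r1c9=1.
Step 24. [r6c9∈{7}] r6c9 has the single candidate 7 ⇒ r6c9=7.
Step 25. [r1c4∈{8}] r1c4 is down to just 8 ⇒ r1c4=8.
Step 26. [r4c8∈{6}] only 6 remains possible at r4c8, so r4c8=6.
Step 27. [r4c5∈{4}] nothing but 4 survives at r4c5. So r4c5=4.
Step 28. [r5c2∈{9}] nothing but 9 survives at r5c2 ⇒ r5c2=9.
Step 29. [r8c7∈{3}] r8c7 is down to just 3. So r8c7=3.
Step 30. [r8c4∈{5}] nothing but 5 survives at r8c4, so r8c4=5.
Step 31. [r2c5∈{7}] nothing but 7 survives at r2c5. So r2c5=7.
Step 32. [r7c4∈{7}] nothing but 7 survives at r7c4, so r7c4=7.
Step 33. [r7c9∈{9}] only 9 remains possible at r7c9. So r7c9=9.
Step 34. [r2c3∈{8}] only 8 remains possible at r2c3. So r2c3=8.
Step 35. [r3c5∈{6}] only 6 remains possible at r3c5, so r3c5=6.
Step 36. [r4c3∈{3}] r4c3 has the single candidate 3 ⇒ r4c3=3.
Step 37. [r9c9∈{4}] nothing but 4 survives at r9c9, so r9c9=4.
Step 38. [r7c1∈{6}] only 6 remains possible at r7c1. So r7c1=6.
Step 39. [r4c4∈{9}] r4c4's peers cover all but 9, so r4c4=9.
Step 40. [r8c2∈{4}] r8c2's peers cover all but 4. So r8c2=4.
Step 41. [r7c3∈{1}] r7c3 is down to just 1, so r7c3=1.
Step 42. [r3c9∈{2}] r3c9 is down to just 2, so r3c9=2.

Answer: 7 2 4 8 9 5 6 3 1 / 3 6 8 2 7 1 4 9 5 / 9 1 5 4 6 3 7 8 2 / 1 7 3 9 4 2 5 6 8 / 5 9 6 1 8 7 2 4 3 / 4 8 2 3 5 6 9 1 7 / 6 5 1 7 3 4 8 2 9 / 2 4 9 5 1 8 3 7 6 / 8 3 7 6 2 9 1 5 4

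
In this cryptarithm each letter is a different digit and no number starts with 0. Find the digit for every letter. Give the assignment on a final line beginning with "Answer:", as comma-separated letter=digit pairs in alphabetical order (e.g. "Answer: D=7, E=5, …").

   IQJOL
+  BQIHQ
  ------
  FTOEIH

Step 1. [col 1: L + Q ≡ H (mod 10)] no forcing yet in column 1 (carry-in 0); Q=2 is free and consistent — try it, so Q=2.
Step 2. [F] the sum has 6 digits but both addends have 5; that extra leading digit F is the final carry, namely 1 ⇒ F=1.
Step 3. [col 1: L + Q ≡ H (mod 10)] no forcing yet in column 1 (carry-in 0); L=7 is free and consistent — try it, so L=7.
Step 4. [col 1: L + Q ≡ H (mod 10)] in column 1 we have L+Q≡H with carry-in 0; given L=7, Q=2 and digits 1,2,7 already taken and all letters distinct, that pins H to 9 ⇒ H=9.
Step 5. [col 2: O + H ≡ I (mod 10)] several values work for I in column 2 (O + H ≡ I (mod 10), carry-in 0); try I=4, so I=4.
Step 6. [col 2: O + H ≡ I (mod 10)] in column 2 we have O+H≡I with carry-in 0; given H=9, I=4 and digits 1,2,4,7,9 already taken and all letters distinct, that pins O to 5 ⇒ O=5.
Step 7. [col 3: J + I ≡ E (mod 10)] column 3 (J + I ≡ E (mod 10), carry-in 1) doesn't pin E yet; pick E=3 and continue, so E=3.
Step 8. [col 3: J + I ≡ E (mod 10)] column 3: given I=4, E=3, carry-in 1, and digits 1,2,3,4,5,7,9 already taken and all letters distinct, J+I≡E (mod 10) forces J=8, so J=8.
Step 9. [col 5: I + B ≡ T (mod 10)] from column 5 (I=4, carry-in 0, digits 1,2,3,4,5,7,8,9 already taken and all letters distinct): B must equal 6. So B=6.
Step 10. [col 5: I + B ≡ T (mod 10)] from column 5 (I=4, B=6, carry-in 0, digits 1,2,3,4,5,6,7,8,9 already taken and all letters distinct): T must equal 0 ⇒ T=0.

Answer: B=6, E=3, F=1, H=9, I=4, J=8, L=7, O=5, Q=2, T=0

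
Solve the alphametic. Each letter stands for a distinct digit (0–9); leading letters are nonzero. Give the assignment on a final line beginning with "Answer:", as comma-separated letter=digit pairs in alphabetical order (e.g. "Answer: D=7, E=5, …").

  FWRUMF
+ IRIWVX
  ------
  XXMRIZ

Step 1. [col 1: F + X ≡ Z (mod 10)] several values work for Z in column 1 (F + X ≡ Z (mod 10), carry-in 0); try Z=5 ⇒ Z=5.
Step 2. [col 1: F + X ≡ Z (mod 10)] several values work for X in column 1 (F + X ≡ Z (mod 10), carry-in 0); try X=4 ⇒ X=4.
Step 3. [col 1: F + X ≡ Z (mod 10)] from column 1 (X=4, Z=5, carry-in 0, digits 4,5 already taken and all letters distinct): F must equal 1 ⇒ F=1.
Step 4. [col 2: M + V ≡ I (mod 10)] column 2 (M + V ≡ I (mod 10), carry-in 0) doesn't pin I yet; pick I=2 and continue. So I=2.
Step 5. [col 2: M + V ≡ I (mod 10)] V=3 is one option consistent with column 2 (M + V ≡ I (mod 10), carry-in 0) — take it. So V=3.
Step 6. [col 2: M + V ≡ I (mod 10)] column 2 reads M+V+carry(0)=I with V=3, I=2; with digits 1,2,3,4,5 already taken and all letters distinct, the only value for M is 9 ⇒ M=9.
Step 7. [col 3: U + W ≡ R (mod 10)] column 3 (U + W ≡ R (mod 10), carry-in 1) doesn't pin W yet; pick W=8 and continue ⇒ W=8.
Step 8. [col 3: U + W ≡ R (mod 10)] column 3 reads U+W+carry(1)=R with W=8; with digits 1,2,3,4,5,8,9 already taken and all letters distinct, the only value for U is 7, so U=7.
Step 9. [col 3: U + W ≡ R (mod 10)] column 3 reads U+W+carry(1)=R with U=7, W=8; with digits 1,2,3,4,5,7,8,9 already taken and all letters distinct, the only value for R is 6 ⇒ R=6.

Answer: F=1, I=2, M=9, R=6, U=7, V=3, W=8, X=4, Z=5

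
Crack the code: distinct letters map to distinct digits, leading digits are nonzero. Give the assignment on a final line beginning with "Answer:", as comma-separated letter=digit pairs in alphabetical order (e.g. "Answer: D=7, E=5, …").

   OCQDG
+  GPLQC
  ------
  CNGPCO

Step 1. [col 1: G + C ≡ O (mod 10)] C=1 is one option consistent with column 1 (G + C ≡ O (mod 10), carry-in 0) — take it, so C=1.
Step 2. [col 1: G + C ≡ O (mod 10)] column 1 (G + C ≡ O (mod 10), carry-in 0) doesn't pin G yet; pick G=7 and continue. So G=7.
Step 3. [col 1: G + C ≡ O (mod 10)] column 1: given G=7, C=1, carry-in 0, and digits 1,7 already taken and all letters distinct, G+C≡O (mod 10) forces O=8 ⇒ O=8.
Step 4. [col 2: D + Q ≡ C (mod 10)] Q=2 is one option consistent with column 2 (D + Q ≡ C (mod 10), carry-in 0) — take it. So Q=2.
Step 5. [col 2: D + Q ≡ C (mod 10)] column 2: given Q=2, C=1, carry-in 0, and digits 1,2,7,8 already taken and all letters distinct, D+Q≡C (mod 10) forces D=9 ⇒ D=9.
Step 6. [col 3: Q + L ≡ P (mod 10)] several values work for P in column 3 (Q + L ≡ P (mod 10), carry-in 1); try P=6. So P=6.
Step 7. [col 3: Q + L ≡ P (mod 10)] column 3 reads Q+L+carry(1)=P with Q=2, P=6; with digits 1,2,6,7,8,9 already taken and all letters distinct, the only value for L is 3. So L=3.
Step 8. [col 5: O + G ≡ N (mod 10)] column 5 reads O+G+carry(0)=N with O=8, G=7; with digits 1,2,3,6,7,8,9 already taken and all letters distinct, the only value for N is 5. So N=5.

Answer: C=1, D=9, G=7, L=3, N=5, O=8, P=6, Q=2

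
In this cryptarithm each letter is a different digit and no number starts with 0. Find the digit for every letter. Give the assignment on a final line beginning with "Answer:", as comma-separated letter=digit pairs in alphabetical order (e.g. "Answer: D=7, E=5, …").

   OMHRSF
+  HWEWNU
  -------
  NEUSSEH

Step 1. [col 1: F + U ≡ H (mod 10)] column 1 (F + U ≡ H (mod 10), carry-in 0) doesn't pin U yet; pick U=8 and continue. So U=8.
Step 2. [col 1: F + U ≡ H (mod 10)] H=7 is one option consistent with column 1 (F + U ≡ H (mod 10), carry-in 0) — take it ⇒ H=7.
Step 3. [N] adding two 6-digit numbers gives at most 6+1 digits, and here it does — N is that final carry and must be 1. So N=1.
Step 4. [col 1: F + U ≡ H (mod 10)] from column 1 (U=8, H=7, carry-in 0, digits 1,7,8 already taken and all letters distinct): F must equal 9. So F=9.
Step 5. [col 2: S + N ≡ E (mod 10)] no forcing yet in column 2 (carry-in 1); S=0 is free and consistent — try it, so S=0.
Step 6. [col 2: S + N ≡ E (mod 10)] column 2 reads S+N+carry(1)=E with S=0, N=1; with digits 0,1,7,8,9 already taken and all letters distinct, the only value for E is 2 ⇒ E=2.
Step 7. [col 3: R + W ≡ S (mod 10)] column 3 (R + W ≡ S (mod 10), carry-in 0) doesn't pin W yet; pick W=4 and continue ⇒ W=4.
Step 8. [col 3: R + W ≡ S (mod 10)] column 3 reads R+W+carry(0)=S with W=4, S=0; with digits 0,1,2,4,7,8,9 already taken and all letters distinct, the only value for R is 6. So R=6.
Step 9. [col 5: M + W ≡ U (mod 10)] column 5: given W=4, U=8, carry-in 1, and digits 0,1,2,4,6,7,8,9 already taken and all letters distinct, M+W≡U (mod 10) forces M=3. So M=3.
Step 10. [col 6: O + H ≡ E (mod 10)] from column 6 (H=7, E=2, carry-in 0, digits 0,1,2,3,4,6,7,8,9 already taken and all letters distinct): O must equal 5, so O=5.

Answer: E=2, F=9, H=7, M=3, N=1, O=5, R=6, S=0, U=8, W=4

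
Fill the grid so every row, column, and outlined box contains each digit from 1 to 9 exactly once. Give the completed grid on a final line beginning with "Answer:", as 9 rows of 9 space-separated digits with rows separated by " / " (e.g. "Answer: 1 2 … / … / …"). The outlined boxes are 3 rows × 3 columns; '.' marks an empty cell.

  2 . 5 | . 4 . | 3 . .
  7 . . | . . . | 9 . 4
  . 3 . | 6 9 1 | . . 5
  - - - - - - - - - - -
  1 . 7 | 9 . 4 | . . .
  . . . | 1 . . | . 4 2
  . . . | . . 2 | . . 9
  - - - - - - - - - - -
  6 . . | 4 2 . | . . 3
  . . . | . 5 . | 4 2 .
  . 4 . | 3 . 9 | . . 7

Step 1. [r1c2∈{1,6,8,9}] 9 has one home in row 1: r1c2 ⇒ r1c2=9.
Step 2. [r9c5∈{1,6,8}] in col 5, 1 fits only at r9c5 ⇒ r9c5=1.
Step 3. [r7c8∈{1,5,8,9}] in col 8, 9 fits only at r7c8, so r7c8=9.
Step 4. [r8c6∈{6,7,8}] r8c6 is the only open cell in box 8 admitting 6, so r8c6=6.
Step 5. [r4c2∈{2,5,6,8}] 2 has one home in row 4: r4c2 ⇒ r4c2=2.
Step 6. [r2c4∈{2,5,8}] in row 2, 2 fits only at r2c4 ⇒ r2c4=2.
Step 7. [r6c4∈{5,7,8}] in col 4, 5 fits only at r6c4 ⇒ r6c4=5.
Step 8. [r3c7∈{2,7,8}] 2 has one home in row 3: r3c7. So r3c7=2.
Step 9. [r3c8∈{7,8}] row 3 places 7 nowhere but r3c8, so r3c8=7.
Step 10. [r2c6∈{3,5,8}] row 2 places 5 nowhere but r2c6, so r2c6=5.
Step 11. [r5c6∈{3,7,8}] col 6 places 3 nowhere but r5c6, so r5c6=3.
Step 12. [r4c8∈{3,5,6,8}] across row 4, 3 lands solely at r4c8, so r4c8=3.
Step 13. [r4c7∈{5,6,8}] 5 has one home in row 4: r4c7. So r4c7=5.
Step 14. [r7c2∈{1,5,7,8}] across row 7, 5 lands solely at r7c2 ⇒ r7c2=5.
Step 15. [r9c1∈{8}] r9c1 has the single candidate 8. So r9c1=8.
Step 16. [r3c3∈{4,8}] 8 has one home in row 3: r3c3, so r3c3=8.
Step 17. [r7c3∈{1}] r7c3 has the single candidate 1. So r7c3=1.
Step 18. [r2c3∈{6}] r2c3 is down to just 6 ⇒ r2c3=6.
Step 19. [r7c7∈{8}] r7c7 has the single candidate 8 ⇒ r7c7=8.
Step 20. [r1c6∈{7,8}] r1c6 is the only open cell in col 6 admitting 8 ⇒ r1c6=8.
Step 21. [r6c7∈{1,6,7}] across col 7, 1 lands solely at r6c7. So r6c7=1.
Step 22. [r6c5∈{6,7,8}] 7 has one home in row 6: r6c5, so r6c5=7.
Step 23. [r4c9∈{6,8}] in col 9, 8 fits only at r4c9. So r4c9=8.
Step 24. [r6c8∈{6}] only 6 remains possible at r6c8, so r6c8=6.
Step 25. [r5c5∈{6,8}] r5c5 is the only open cell in col 5 admitting 8 ⇒ r5c5=8.
Step 26. [r5c3∈{9}] r5c3 has the single candidate 9 ⇒ r5c3=9.
Step 27. [r6c3∈{3,4}] 4 has one home in col 3: r6c3. So r6c3=4.
Step 28. [r1c8∈{1}] r1c8's peers cover all but 1, so r1c8=1.
Step 29. [r8c2∈{7}] only 7 remains possible at r8c2, so r8c2=7.
Step 30. [r8c1∈{3,9}] row 8 places 9 nowhere but r8c1. So r8c1=9.
Step 31. [r7c6∈{7}] only 7 remains possible at r7c6 ⇒ r7c6=7.
Step 32. [r6c2∈{8}] only 8 remains possible at r6c2. So r6c2=8.
Step 33. [r3c1∈{4}] only 4 remains possible at r3c1. So r3c1=4.
Step 34. [r8c9∈{1}] r8c9 has the single candidate 1, so r8c9=1.
Step 35. [r9c3∈{2}] only 2 remains possible at r9c3. So r9c3=2.
Step 36. [r5c2∈{6}] r5c2 has the single candidate 6, so r5c2=6.
Step 37. [r2c8∈{8}] r2c8's peers cover all but 8. So r2c8=8.
Step 38. [r6c1∈{3}] r6c1's peers cover all but 3. So r6c1=3.
Step 39. [r5c1∈{5}] r5c1 is down to just 5 ⇒ r5c1=5.
Step 40. [r9c8∈{5}] r9c8 has the single candidate 5, so r9c8=5.
Step 41. [r8c3∈{3}] r8c3 is down to just 3, so r8c3=3.
Step 42. [r8c4∈{8}] r8c4 has the single candidate 8 ⇒ r8c4=8.
Step 43. [r4c5∈{6}] r4c5's peers cover all but 6 ⇒ r4c5=6.
Step 44. [r9c7∈{6}] only 6 remains possible at r9c7. So r9c7=6.
Step 45. [r5c7∈{7}] r5c7's peers cover all but 7, so r5c7=7.
Step 46. [r2c5∈{3}] nothing but 3 survives at r2c5 ⇒ r2c5=3.
Step 47. [r2c2∈{1}] r2c2 is down to just 1, so r2c2=1.
Step 48. [r1c9∈{6}] r1c9 is down to just 6, so r1c9=6.
Step 49. [r1c4∈{7}] nothing but 7 survives at r1c4. So r1c4=7.

Answer: 2 9 5 7 4 8 3 1 6 / 7 1 6 2 3 5 9 8 4 / 4 3 8 6 9 1 2 7 5 / 1 2 7 9 6 4 5 3 8 / 5 6 9 1 8 3 7 4 2 / 3 8 4 5 7 2 1 6 9 / 6 5 1 4 2 7 8 9 3 / 9 7 3 8 5 6 4 2 1 / 8 4 2 3 1 9 6 5 7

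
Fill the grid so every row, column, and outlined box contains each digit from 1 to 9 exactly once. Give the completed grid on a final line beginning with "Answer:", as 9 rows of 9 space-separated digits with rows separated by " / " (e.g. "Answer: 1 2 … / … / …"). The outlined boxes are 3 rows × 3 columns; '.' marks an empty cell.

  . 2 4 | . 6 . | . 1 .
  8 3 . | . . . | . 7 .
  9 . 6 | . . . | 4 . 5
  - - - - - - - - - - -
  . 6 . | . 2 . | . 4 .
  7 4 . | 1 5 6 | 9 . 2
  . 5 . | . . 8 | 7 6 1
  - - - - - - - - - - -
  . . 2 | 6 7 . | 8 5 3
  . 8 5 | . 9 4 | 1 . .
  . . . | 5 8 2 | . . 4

Step 1. [r8c4∈{3}] nothing but 3 survives at r8c4, so r8c4=3.
Step 2. [r2c3∈{1}] r2c3 is down to just 1 ⇒ r2c3=1.
Step 3. [r4c9∈{8}] r4c9's peers cover all but 8, so r4c9=8.
Step 4. [r9c7∈{6}] r9c7 has the single candidate 6 ⇒ r9c7=6.
Step 5. [r3c2∈{7}] only 7 remains possible at r3c2, so r3c2=7.
Step 6. [r1c7∈{3}] r1c7 has the single candidate 3. So r1c7=3.
Step 7. [r1c9∈{9}] r1c9 is down to just 9. So r1c9=9.
Step 8. [r4c1∈{1,3}] r4c1 is the only open cell in row 4 admitting 1 ⇒ r4c1=1.
Step 9. [r7c2∈{1,9}] r7c2 is the only open cell in row 7 admitting 9 ⇒ r7c2=9.
Step 10. [r2c6∈{5,9}] across row 2, 5 lands solely at r2c6. So r2c6=5.
Step 11. [r4c6∈{3,7,9}] col 6 places 9 nowhere but r4c6. So r4c6=9.
Step 12. [r6c5∈{3,4}] across box 5, 3 lands solely at r6c5, so r6c5=3.
Step 13. [r3c8∈{2,8}] r3c8 is the only open cell in col 8 admitting 8 ⇒ r3c8=8.
Step 14. [r2c4∈{2,4,9}] in row 2, 9 fits only at r2c4 ⇒ r2c4=9.
Step 15. [r4c3∈{3}] r4c3 is down to just 3 ⇒ r4c3=3.
Step 16. [r1c6∈{7}] nothing but 7 survives at r1c6, so r1c6=7.
Step 17. [r3c6∈{1,3}] across row 3, 3 lands solely at r3c6. So r3c6=3.
Step 18. [r6c4∈{4}] r6c4's peers cover all but 4, so r6c4=4.
Step 19. [r8c9∈{7}] r8c9's peers cover all but 7. So r8c9=7.
Step 20. [r1c1∈{5}] r1c1 is down to just 5. So r1c1=5.
Step 21. [r1c4∈{8}] r1c4 has the single candidate 8, so r1c4=8.
Step 22. [r8c8∈{2}] r8c8's peers cover all but 2. So r8c8=2.
Step 23. [r8c1∈{6}] r8c1's peers cover all but 6. So r8c1=6.
Step 24. [r3c4∈{2}] r3c4's peers cover all but 2 ⇒ r3c4=2.
Step 25. [r2c7∈{2}] r2c7 is down to just 2 ⇒ r2c7=2.
Step 26. [r7c1∈{4}] r7c1's peers cover all but 4, so r7c1=4.
Step 27. [r9c1∈{3}] nothing but 3 survives at r9c1 ⇒ r9c1=3.
Step 28. [r7c6∈{1}] nothing but 1 survives at r7c6, so r7c6=1.
Step 29. [r9c2∈{1}] only 1 remains possible at r9c2 ⇒ r9c2=1.
Step 30. [r2c5∈{4}] r2c5's peers cover all but 4. So r2c5=4.
Step 31. [r9c8∈{9}] r9c8 is down to just 9. So r9c8=9.
Step 32. [r5c8∈{3}] r5c8 is down to just 3, so r5c8=3.
Step 33. [r3c5∈{1}] r3c5 has the single candidate 1 ⇒ r3c5=1.
Step 34. [r6c1∈{2}] r6c1 has the single candidate 2 ⇒ r6c1=2.
Step 35. [r6c3∈{9}] r6c3 has the single candidate 9. So r6c3=9.
Step 36. [r5c3∈{8}] r5c3 has the single candidate 8, so r5c3=8.
Step 37. [r9c3∈{7}] r9c3 is down to just 7. So r9c3=7.
Step 38. [r2c9∈{6}] r2c9 is down to just 6. So r2c9=6.
Step 39. [r4c4∈{7}] r4c4 is down to just 7, so r4c4=7.
Step 40. [r4c7∈{5}] r4c7's peers cover all but 5. So r4c7=5.

Answer: 5 2 4 8 6 7 3 1 9 / 8 3 1 9 4 5 2 7 6 / 9 7 6 2 1 3 4 8 5 / 1 6 3 7 2 9 5 4 8 / 7 4 8 1 5 6 9 3 2 / 2 5 9 4 3 8 7 6 1 / 4 9 2 6 7 1 8 5 3 / 6 8 5 3 9 4 1 2 7 / 3 1 7 5 8 2 6 9 4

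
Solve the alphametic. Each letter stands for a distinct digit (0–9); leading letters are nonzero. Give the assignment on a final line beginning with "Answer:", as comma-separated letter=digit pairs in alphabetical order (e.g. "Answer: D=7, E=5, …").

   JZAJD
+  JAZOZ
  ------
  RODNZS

Step 1. [col 1: D + Z ≡ S (mod 10)] several values work for S in column 1 (D + Z ≡ S (mod 10), carry-in 0); try S=0 ⇒ S=0.
Step 2. [col 1: D + Z ≡ S (mod 10)] Z=2 is one option consistent with column 1 (D + Z ≡ S (mod 10), carry-in 0) — take it ⇒ Z=2.
Step 3. [R] R is the leading digit of a 6-digit sum of two 5-digit numbers; the final carry is exactly 1, so R=1.
Step 4. [col 1: D + Z ≡ S (mod 10)] column 1: given Z=2, S=0, carry-in 0, and digits 0,1,2 already taken and all letters distinct, D+Z≡S (mod 10) forces D=8. So D=8.
Step 5. [col 2: J + O ≡ Z (mod 10)] several values work for O in column 2 (J + O ≡ Z (mod 10), carry-in 1); try O=4. So O=4.
Step 6. [col 2: J + O ≡ Z (mod 10)] from column 2 (O=4, Z=2, carry-in 1, digits 0,1,2,4,8 already taken and all letters distinct): J must equal 7. So J=7.
Step 7. [col 3: A + Z ≡ N (mod 10)] several values work for A in column 3 (A + Z ≡ N (mod 10), carry-in 1); try A=6 ⇒ A=6.
Step 8. [col 3: A + Z ≡ N (mod 10)] from column 3 (A=6, Z=2, carry-in 1, digits 0,1,2,4,6,7,8 already taken and all letters distinct): N must equal 9. So N=9.

Answer: A=6, D=8, J=7, N=9, O=4, R=1, S=0, Z=2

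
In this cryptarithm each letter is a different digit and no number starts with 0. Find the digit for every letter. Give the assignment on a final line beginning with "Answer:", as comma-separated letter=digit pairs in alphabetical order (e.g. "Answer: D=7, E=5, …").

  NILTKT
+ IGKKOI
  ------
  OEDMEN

Step 1. [col 1: T + I ≡ N (mod 10)] I=3 is one option consistent with column 1 (T + I ≡ N (mod 10), carry-in 0) — take it. So I=3.
Step 2. [col 1: T + I ≡ N (mod 10)] no forcing yet in column 1 (carry-in 0); N=2 is free and consistent — try it. So N=2.
Step 3. [col 1: T + I ≡ N (mod 10)] column 1 reads T+I+carry(0)=N with I=3, N=2; with digits 2,3 already taken and all letters distinct, the only value for T is 9. So T=9.
Step 4. [col 2: K + O ≡ E (mod 10)] E=7 is one option consistent with column 2 (K + O ≡ E (mod 10), carry-in 1) — take it, so E=7.
Step 5. [col 2: K + O ≡ E (mod 10)] column 2 (K + O ≡ E (mod 10), carry-in 1) doesn't pin O yet; pick O=5 and continue ⇒ O=5.
Step 6. [col 2: K + O ≡ E (mod 10)] column 2 reads K+O+carry(1)=E with O=5, E=7; with digits 2,3,5,7,9 already taken and all letters distinct, the only value for K is 1. So K=1.
Step 7. [col 3: T + K ≡ M (mod 10)] column 3: given T=9, K=1, carry-in 0, and digits 1,2,3,5,7,9 already taken and all letters distinct, T+K≡M (mod 10) forces M=0 ⇒ M=0.
Step 8. [col 4: L + K ≡ D (mod 10)] column 4 (L + K ≡ D (mod 10), carry-in 1) doesn't pin L yet; pick L=6 and continue. So L=6.
Step 9. [col 4: L + K ≡ D (mod 10)] from column 4 (L=6, K=1, carry-in 1, digits 0,1,2,3,5,6,7,9 already taken and all letters distinct): D must equal 8, so D=8.
Step 10. [col 5: I + G ≡ E (mod 10)] column 5 reads I+G+carry(0)=E with I=3, E=7; with digits 0,1,2,3,5,6,7,8,9 already taken and all letters distinct, the only value for G is 4 ⇒ G=4.

Answer: D=8, E=7, G=4, I=3, K=1, L=6, M=0, N=2, O=5, T=9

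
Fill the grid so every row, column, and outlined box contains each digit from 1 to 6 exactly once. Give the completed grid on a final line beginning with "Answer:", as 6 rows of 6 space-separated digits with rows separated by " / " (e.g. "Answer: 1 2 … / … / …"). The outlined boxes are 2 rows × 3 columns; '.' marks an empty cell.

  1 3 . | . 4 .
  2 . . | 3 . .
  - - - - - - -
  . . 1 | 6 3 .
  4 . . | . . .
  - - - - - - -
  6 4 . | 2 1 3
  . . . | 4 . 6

Step 1. [r5c3∈{5}] r5c3 has the single candidate 5 ⇒ r5c3=5.
Step 2. [r4c5∈{2,5}] in col 5, 2 fits only at r4c5, so r4c5=2.
Step 3. [r2c2∈{5,6}] 5 has one home in box 1: r2c2. So r2c2=5.
Step 4. [r1c3∈{6}] r1c3 has the single candidate 6 ⇒ r1c3=6.
Step 5. [r4c4∈{1,5}] 1 has one home in col 4: r4c4 ⇒ r4c4=1.
Step 6. [r4c6∈{5}] r4c6's peers cover all but 5 ⇒ r4c6=5.
Step 7. [r6c3∈{2,3}] 2 has one home in col 3: r6c3, so r6c3=2.
Step 8. [r2c3∈{4}] r2c3's peers cover all but 4. So r2c3=4.
Step 9. [r3c2∈{2}] r3c2 has the single candidate 2. So r3c2=2.
Step 10. [r3c1∈{5}] nothing but 5 survives at r3c1 ⇒ r3c1=5.
Step 11. [r6c2∈{1}] r6c2's peers cover all but 1 ⇒ r6c2=1.
Step 12. [r3c6∈{4}] r3c6 has the single candidate 4, so r3c6=4.
Step 13. [r1c4∈{5}] r1c4 is down to just 5. So r1c4=5.
Step 14. [r4c3∈{3}] r4c3 is down to just 3 ⇒ r4c3=3.
Step 15. [r4c2∈{6}] r4c2 has the single candidate 6. So r4c2=6.
Step 16. [r1c6∈{2}] r1c6 is down to just 2. So r1c6=2.
Step 17. [r2c5∈{6}] nothing but 6 survives at r2c5, so r2c5=6.
Step 18. [r2c6∈{1}] r2c6 is down to just 1. So r2c6=1.
Step 19. [r6c1∈{3}] only 3 remains possible at r6c1, so r6c1=3.
Step 20. [r6c5∈{5}] nothing but 5 survives at r6c5, so r6c5=5.

Answer: 1 3 6 5 4 2 / 2 5 4 3 6 1 / 5 2 1 6 3 4 / 4 6 3 1 2 5 / 6 4 5 2 1 3 / 3 1 2 4 5 6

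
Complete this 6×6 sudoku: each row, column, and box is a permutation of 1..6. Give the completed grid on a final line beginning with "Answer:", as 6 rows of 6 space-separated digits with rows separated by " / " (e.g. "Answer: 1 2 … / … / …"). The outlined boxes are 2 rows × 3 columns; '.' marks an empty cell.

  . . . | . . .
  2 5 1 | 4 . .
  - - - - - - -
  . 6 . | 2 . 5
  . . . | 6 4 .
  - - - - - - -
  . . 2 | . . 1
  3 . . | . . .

Step 1. [r6c4∈{5}] r6c4's peers cover all but 5. So r6c4=5.
Step 2. [r4c6∈{3}] r4c6 is down to just 3 ⇒ r4c6=3.
Step 3. [r1c5∈{1,2,3,5,6}] across row 1, 5 lands solely at r1c5, so r1c5=5.
Step 4. [r5c2∈{4}] r5c2 is down to just 4, so r5c2=4.
Step 5. [r6c3∈{6}] r6c3's peers cover all but 6. So r6c3=6.
Step 6. [r2c5∈{3,6}] r2c5 is the only open cell in row 2 admitting 3, so r2c5=3.
Step 7. [r3c3∈{3,4}] in row 3, 3 fits only at r3c3 ⇒ r3c3=3.
Step 8. [r3c1∈{1,4}] r3c1 is the only open cell in row 3 admitting 4. So r3c1=4.
Step 9. [r1c6∈{2,6}] r1c6 is the only open cell in row 1 admitting 2, so r1c6=2.
Step 10. [r4c1∈{1,5}] col 1 places 1 nowhere but r4c1, so r4c1=1.
Step 11. [r6c2∈{1}] r6c2 has the single candidate 1, so r6c2=1.
Step 12. [r5c1∈{5}] nothing but 5 survives at r5c1. So r5c1=5.
Step 13. [r2c6∈{6}] nothing but 6 survives at r2c6, so r2c6=6.
Step 14. [r1c2∈{3}] r1c2's peers cover all but 3 ⇒ r1c2=3.
Step 15. [r4c3∈{5}] only 5 remains possible at r4c3. So r4c3=5.
Step 16. [r3c5∈{1}] r3c5's peers cover all but 1, so r3c5=1.
Step 17. [r1c1∈{6}] nothing but 6 survives at r1c1 ⇒ r1c1=6.
Step 18. [r5c5∈{6}] nothing but 6 survives at r5c5. So r5c5=6.
Step 19. [r4c2∈{2}] r4c2 is down to just 2. So r4c2=2.
Step 20. [r1c3∈{4}] r1c3's peers cover all but 4. So r1c3=4.
Step 21. [r6c6∈{4}] only 4 remains possible at r6c6, so r6c6=4.
Step 22. [r5c4∈{3}] r5c4 has the single candidate 3 ⇒ r5c4=3.
Step 23. [r6c5∈{2}] r6c5 is down to just 2, so r6c5=2.
Step 24. [r1c4∈{1}] r1c4 has the single candidate 1, so r1c4=1.

Answer: 6 3 4 1 5 2 / 2 5 1 4 3 6 / 4 6 3 2 1 5 / 1 2 5 6 4 3 / 5 4 2 3 6 1 / 3 1 6 5 2 4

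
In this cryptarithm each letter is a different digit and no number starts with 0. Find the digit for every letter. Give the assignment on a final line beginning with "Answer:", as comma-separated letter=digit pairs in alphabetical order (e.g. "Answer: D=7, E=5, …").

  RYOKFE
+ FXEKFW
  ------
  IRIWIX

Step 1. [col 1: E + W ≡ X (mod 10)] E=7 is one option consistent with column 1 (E + W ≡ X (mod 10), carry-in 0) — take it ⇒ E=7.
Step 2. [col 1: E + W ≡ X (mod 10)] several values work for X in column 1 (E + W ≡ X (mod 10), carry-in 0); try X=3. So X=3.
Step 3. [col 1: E + W ≡ X (mod 10)] column 1 reads E+W+carry(0)=X with E=7, X=3; with digits 3,7 already taken and all letters distinct, the only value for W is 6, so W=6.
Step 4. [col 2: F + F ≡ I (mod 10)] I=9 is one option consistent with column 2 (F + F ≡ I (mod 10), carry-in 1) — take it. So I=9.
Step 5. [col 2: F + F ≡ I (mod 10)] column 2 reads F+F+carry(1)=I with I=9; with digits 3,6,7,9 already taken and all letters distinct, the only value for F is 4. So F=4.
Step 6. [col 3: K + K ≡ W (mod 10)] column 3: given W=6, carry-in 0, and digits 3,4,6,7,9 already taken and all letters distinct, K+K≡W (mod 10) forces K=8. So K=8.
Step 7. [col 4: O + E ≡ I (mod 10)] in column 4 we have O+E≡I with carry-in 1; given E=7, I=9 and digits 3,4,6,7,8,9 already taken and all letters distinct, that pins O to 1. So O=1.
Step 8. [col 5: Y + X ≡ R (mod 10)] column 5: given X=3, carry-in 0, and digits 1,3,4,6,7,8,9 already taken and all letters distinct, Y+X≡R (mod 10) forces R=5, so R=5.
Step 9. [col 5: Y + X ≡ R (mod 10)] column 5: given X=3, R=5, carry-in 0, and digits 1,3,4,5,6,7,8,9 already taken and all letters distinct, Y+X≡R (mod 10) forces Y=2 ⇒ Y=2.

Answer: E=7, F=4, I=9, K=8, O=1, R=5, W=6, X=3, Y=2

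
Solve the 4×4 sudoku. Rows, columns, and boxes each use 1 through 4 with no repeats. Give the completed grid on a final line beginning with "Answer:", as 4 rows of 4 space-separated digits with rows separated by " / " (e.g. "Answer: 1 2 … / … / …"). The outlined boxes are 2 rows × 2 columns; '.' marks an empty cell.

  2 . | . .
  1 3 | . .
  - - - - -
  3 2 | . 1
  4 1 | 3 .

Step 1. [r3c3∈{4}] only 4 remains possible at r3c3, so r3c3=4.
Step 2. [r2c4∈{2,4}] r2c4 is the only open cell in row 2 admitting 4 ⇒ r2c4=4.
Step 3. [r2c3∈{2}] r2c3 has the single candidate 2 ⇒ r2c3=2.
Step 4. [r1c2∈{4}] only 4 remains possible at r1c2, so r1c2=4.
Step 5. [r1c4∈{3}] r1c4's peers cover all but 3 ⇒ r1c4=3.
Step 6. [r1c3∈{1}] r1c3's peers cover all but 1, so r1c3=1.
Step 7. [r4c4∈{2}] r4c4 has the single candidate 2 ⇒ r4c4=2.

Answer: 2 4 1 3 / 1 3 2 4 / 3 2 4 1 / 4 1 3 2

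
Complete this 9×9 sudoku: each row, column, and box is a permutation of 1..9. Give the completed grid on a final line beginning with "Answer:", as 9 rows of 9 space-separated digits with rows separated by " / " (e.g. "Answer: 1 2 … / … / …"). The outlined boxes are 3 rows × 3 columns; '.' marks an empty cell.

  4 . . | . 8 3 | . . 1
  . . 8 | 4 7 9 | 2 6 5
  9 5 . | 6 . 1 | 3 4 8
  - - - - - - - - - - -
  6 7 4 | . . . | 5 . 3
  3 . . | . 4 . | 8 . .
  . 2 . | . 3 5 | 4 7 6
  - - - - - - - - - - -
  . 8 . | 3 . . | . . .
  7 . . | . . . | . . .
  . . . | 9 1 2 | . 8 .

Step 1. [r8c8∈{1,2,3,5,9}] 3 has one home in col 8: r8c8, so r8c8=3.
Step 2. [r7c1∈{1,2,5}] col 1 places 2 nowhere but r7c1 ⇒ r7c1=2.
Step 3. [r5c3∈{1,5,9}] across row 5, 5 lands solely at r5c3. So r5c3=5.
Step 4. [r7c6∈{4,6,7}] across box 8, 7 lands solely at r7c6, so r7c6=7.
Step 5. [r6c3∈{1,9}] r6c3 is the only open cell in row 6 admitting 9, so r6c3=9.
Step 6. [r8c2∈{1,4,6,9}] r8c2 is the only open cell in col 2 admitting 9, so r8c2=9.
Step 7. [r5c2∈{1}] only 1 remains possible at r5c2. So r5c2=1.
Step 8. [r1c8∈{9}] nothing but 9 survives at r1c8. So r1c8=9.
Step 9. [r8c6∈{4,6,8}] r8c6 is the only open cell in col 6 admitting 4. So r8c6=4.
Step 10. [r7c7∈{1,6,9}] across col 7, 9 lands solely at r7c7. So r7c7=9.
Step 11. [r4c8∈{1,2}] 1 has one home in box 6: r4c8 ⇒ r4c8=1.
Step 12. [r3c5∈{2}] r3c5 has the single candidate 2, so r3c5=2.
Step 13. [r9c2∈{3,4,6}] col 2 places 4 nowhere but r9c2, so r9c2=4.
Step 14. [r8c4∈{5,8}] r8c4 is the only open cell in row 8 admitting 8, so r8c4=8.
Step 15. [r1c7∈{7}] r1c7 is down to just 7, so r1c7=7.
Step 16. [r9c7∈{6}] only 6 remains possible at r9c7, so r9c7=6.
Step 17. [r8c5∈{5,6}] 5 has one home in row 8: r8c5. So r8c5=5.
Step 18. [r8c3∈{1,6}] 6 has one home in row 8: r8c3. So r8c3=6.
Step 19. [r5c8∈{2}] r5c8 is down to just 2 ⇒ r5c8=2.
Step 20. [r9c3∈{3}] only 3 remains possible at r9c3 ⇒ r9c3=3.
Step 21. [r1c4∈{5}] r1c4's peers cover all but 5 ⇒ r1c4=5.
Step 22. [r7c9∈{4}] r7c9 has the single candidate 4. So r7c9=4.
Step 23. [r4c6∈{8}] r4c6 has the single candidate 8. So r4c6=8.
Step 24. [r4c5∈{9}] r4c5's peers cover all but 9 ⇒ r4c5=9.
Step 25. [r9c1∈{5}] nothing but 5 survives at r9c1, so r9c1=5.
Step 26. [r5c6∈{6}] only 6 remains possible at r5c6, so r5c6=6.
Step 27. [r9c9∈{7}] r9c9's peers cover all but 7, so r9c9=7.
Step 28. [r3c3∈{7}] nothing but 7 survives at r3c3 ⇒ r3c3=7.
Step 29. [r7c3∈{1}] nothing but 1 survives at r7c3. So r7c3=1.
Step 30. [r1c2∈{6}] r1c2 is down to just 6. So r1c2=6.
Step 31. [r2c1∈{1}] r2c1 is down to just 1 ⇒ r2c1=1.
Step 32. [r5c9∈{9}] r5c9 has the single candidate 9, so r5c9=9.
Step 33. [r8c7∈{1}] r8c7's peers cover all but 1. So r8c7=1.
Step 34. [r8c9∈{2}] only 2 remains possible at r8c9 ⇒ r8c9=2.
Step 35. [r7c5∈{6}] only 6 remains possible at r7c5, so r7c5=6.
Step 36. [r6c4∈{1}] r6c4 has the single candidate 1 ⇒ r6c4=1.
Step 37. [r6c1∈{8}] r6c1 is down to just 8, so r6c1=8.
Step 38. [r1c3∈{2}] nothing but 2 survives at r1c3. So r1c3=2.
Step 39. [r7c8∈{5}] nothing but 5 survives at r7c8 ⇒ r7c8=5.
Step 40. [r2c2∈{3}] nothing but 3 survives at r2c2 ⇒ r2c2=3.
Step 41. [r4c4∈{2}] r4c4's peers cover all but 2 ⇒ r4c4=2.
Step 42. [r5c4∈{7}] r5c4's peers cover all but 7. So r5c4=7.

Answer: 4 6 2 5 8 3 7 9 1 / 1 3 8 4 7 9 2 6 5 / 9 5 7 6 2 1 3 4 8 / 6 7 4 2 9 8 5 1 3 / 3 1 5 7 4 6 8 2 9 / 8 2 9 1 3 5 4 7 6 / 2 8 1 3 6 7 9 5 4 / 7 9 6 8 5 4 1 3 2 / 5 4 3 9 1 2 6 8 7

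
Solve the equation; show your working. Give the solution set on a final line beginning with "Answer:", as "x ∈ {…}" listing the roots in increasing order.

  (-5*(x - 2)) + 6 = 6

Step 1. [(-5*(x - 2)) + 6 = 6] +6 is outermost — subtract 6 both sides. So sub: -5*(x - 2) = 0.
Step 2. [-5*(x - 2) = 0] -5·(inner) — divide through by -5, so div: x - 2 = 0.
Step 3. [x - 2 = 0] 2 comes off first (add 2), so sub: x = 2.

Answer: x ∈ {2}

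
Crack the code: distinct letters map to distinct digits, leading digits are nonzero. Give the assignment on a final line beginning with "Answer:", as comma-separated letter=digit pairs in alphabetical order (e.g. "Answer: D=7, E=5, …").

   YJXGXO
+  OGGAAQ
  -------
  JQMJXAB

Step 1. [J] the sum has 7 digits but both addends have 6; that extra leading digit J is the final carry, namely 1, so J=1.
Step 2. [col 1: O + Q ≡ B (mod 10)] several values work for B in column 1 (O + Q ≡ B (mod 10), carry-in 0); try B=3, so B=3.
Step 3. [col 1: O + Q ≡ B (mod 10)] O=8 is one option consistent with column 1 (O + Q ≡ B (mod 10), carry-in 0) — take it. So O=8.
Step 4. [col 1: O + Q ≡ B (mod 10)] from column 1 (O=8, B=3, carry-in 0, digits 1,3,8 already taken and all letters distinct): Q must equal 5, so Q=5.
Step 5. [col 2: X + A ≡ A (mod 10)] from column 2 (nothing yet, carry-in 1, digits 1,3,5,8 already taken and all letters distinct): X must equal 9, so X=9.
Step 6. [col 2: X + A ≡ A (mod 10)] several values work for A in column 2 (X + A ≡ A (mod 10), carry-in 1); try A=6 ⇒ A=6.
Step 7. [col 3: G + A ≡ X (mod 10)] from column 3 (A=6, X=9, carry-in 1, digits 1,3,5,6,8,9 already taken and all letters distinct): G must equal 2 ⇒ G=2.
Step 8. [col 5: J + G ≡ M (mod 10)] column 5 reads J+G+carry(1)=M with J=1, G=2; with digits 1,2,3,5,6,8,9 already taken and all letters distinct, the only value for M is 4 ⇒ M=4.
Step 9. [col 6: Y + O ≡ Q (mod 10)] from column 6 (O=8, Q=5, carry-in 0, digits 1,2,3,4,5,6,8,9 already taken and all letters distinct): Y must equal 7. So Y=7.

Answer: A=6, B=3, G=2, J=1, M=4, O=8, Q=5, X=9, Y=7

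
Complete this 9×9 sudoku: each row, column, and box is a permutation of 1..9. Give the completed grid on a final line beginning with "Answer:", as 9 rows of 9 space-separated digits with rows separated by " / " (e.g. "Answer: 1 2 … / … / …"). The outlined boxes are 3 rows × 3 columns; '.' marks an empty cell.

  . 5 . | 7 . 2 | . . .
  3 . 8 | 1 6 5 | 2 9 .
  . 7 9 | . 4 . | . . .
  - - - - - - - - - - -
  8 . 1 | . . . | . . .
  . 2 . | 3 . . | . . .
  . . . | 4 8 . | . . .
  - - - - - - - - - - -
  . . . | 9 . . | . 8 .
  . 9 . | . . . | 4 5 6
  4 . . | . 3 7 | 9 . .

Step 1. [r2c9∈{4,7}] row 2 places 7 nowhere but r2c9, so r2c9=7.
Step 2. [r7c7∈{1,3,7}] across box 9, 7 lands solely at r7c7, so r7c7=7.
Step 3. [r7c9∈{1,2,3}] in box 9, 3 fits only at r7c9. So r7c9=3.
Step 4. [r3c4∈{8}] r3c4 has the single candidate 8. So r3c4=8.
Step 5. [r8c4∈{2}] r8c4 has the single candidate 2. So r8c4=2.
Step 6. [r8c5∈{1}] r8c5 is down to just 1 ⇒ r8c5=1.
Step 7. [r4c5∈{2,5,7,9}] across col 5, 2 lands solely at r4c5, so r4c5=2.
Step 8. [r5c5∈{5,7,9}] across col 5, 7 lands solely at r5c5, so r5c5=7.
Step 9. [r4c4∈{5,6}] box 5 places 5 nowhere but r4c4, so r4c4=5.
Step 10. [r9c3∈{2,5,6}] r9c3 is the only open cell in row 9 admitting 5, so r9c3=5.
Step 11. [r4c8∈{3,4,6,7}] 7 has one home in row 4: r4c8 ⇒ r4c8=7.
Step 12. [r3c1∈{1,2,6}] r3c1 is the only open cell in row 3 admitting 2. So r3c1=2.
Step 13. [r1c1∈{1,6}] box 1 places 1 nowhere but r1c1, so r1c1=1.
Step 14. [r7c1∈{6}] r7c1 is down to just 6. So r7c1=6.
Step 15. [r1c3∈{4,6}] box 1 places 6 nowhere but r1c3. So r1c3=6.
Step 16. [r5c3∈{4}] nothing but 4 survives at r5c3. So r5c3=4.
Step 17. [r3c6∈{3}] only 3 remains possible at r3c6 ⇒ r3c6=3.
Step 18. [r8c1∈{7}] r8c1 has the single candidate 7, so r8c1=7.
Step 19. [r4c9∈{4,9}] 4 has one home in row 4: r4c9 ⇒ r4c9=4.
Step 20. [r4c6∈{6,9}] in row 4, 9 fits only at r4c6. So r4c6=9.
Step 21. [r1c9∈{8}] r1c9 is down to just 8 ⇒ r1c9=8.
Step 22. [r1c7∈{3}] only 3 remains possible at r1c7 ⇒ r1c7=3.
Step 23. [r4c7∈{6}] nothing but 6 survives at r4c7 ⇒ r4c7=6.
Step 24. [r5c8∈{1}] r5c8's peers cover all but 1. So r5c8=1.
Step 25. [r6c7∈{5}] r6c7 has the single candidate 5, so r6c7=5.
Step 26. [r9c9∈{1,2}] r9c9 is the only open cell in box 9 admitting 1, so r9c9=1.
Step 27. [r6c8∈{2,3}] r6c8 is the only open cell in col 8 admitting 3 ⇒ r6c8=3.
Step 28. [r6c1∈{9}] r6c1's peers cover all but 9. So r6c1=9.
Step 29. [r5c6∈{6}] nothing but 6 survives at r5c6. So r5c6=6.
Step 30. [r6c2∈{6}] r6c2's peers cover all but 6 ⇒ r6c2=6.
Step 31. [r1c8∈{4}] r1c8 is down to just 4. So r1c8=4.
Step 32. [r6c3∈{7}] r6c3 has the single candidate 7 ⇒ r6c3=7.
Step 33. [r9c4∈{6}] only 6 remains possible at r9c4 ⇒ r9c4=6.
Step 34. [r6c9∈{2}] r6c9's peers cover all but 2. So r6c9=2.
Step 35. [r3c9∈{5}] only 5 remains possible at r3c9 ⇒ r3c9=5.
Step 36. [r5c9∈{9}] only 9 remains possible at r5c9, so r5c9=9.
Step 37. [r5c1∈{5}] nothing but 5 survives at r5c1 ⇒ r5c1=5.
Step 38. [r3c7∈{1}] r3c7 is down to just 1 ⇒ r3c7=1.
Step 39. [r2c2∈{4}] r2c2 is down to just 4 ⇒ r2c2=4.
Step 40. [r4c2∈{3}] r4c2's peers cover all but 3 ⇒ r4c2=3.
Step 41. [r9c8∈{2}] only 2 remains possible at r9c8 ⇒ r9c8=2.
Step 42. [r6c6∈{1}] only 1 remains possible at r6c6 ⇒ r6c6=1.
Step 43. [r7c5∈{5}] r7c5 has the single candidate 5 ⇒ r7c5=5.
Step 44. [r5c7∈{8}] r5c7 is down to just 8, so r5c7=8.
Step 45. [r7c6∈{4}] only 4 remains possible at r7c6. So r7c6=4.
Step 46. [r7c3∈{2}] nothing but 2 survives at r7c3. So r7c3=2.
Step 47. [r1c5∈{9}] r1c5 is down to just 9 ⇒ r1c5=9.
Step 48. [r8c3∈{3}] nothing but 3 survives at r8c3. So r8c3=3.
Step 49. [r8c6∈{8}] r8c6's peers cover all but 8, so r8c6=8.
Step 50. [r9c2∈{8}] r9c2 is down to just 8, so r9c2=8.
Step 51. [r3c8∈{6}] r3c8 is down to just 6, so r3c8=6.
Step 52. [r7c2∈{1}] nothing but 1 survives at r7c2, so r7c2=1.

Answer: 1 5 6 7 9 2 3 4 8 / 3 4 8 1 6 5 2 9 7 / 2 7 9 8 4 3 1 6 5 / 8 3 1 5 2 9 6 7 4 / 5 2 4 3 7 6 8 1 9 / 9 6 7 4 8 1 5 3 2 / 6 1 2 9 5 4 7 8 3 / 7 9 3 2 1 8 4 5 6 / 4 8 5 6 3 7 9 2 1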